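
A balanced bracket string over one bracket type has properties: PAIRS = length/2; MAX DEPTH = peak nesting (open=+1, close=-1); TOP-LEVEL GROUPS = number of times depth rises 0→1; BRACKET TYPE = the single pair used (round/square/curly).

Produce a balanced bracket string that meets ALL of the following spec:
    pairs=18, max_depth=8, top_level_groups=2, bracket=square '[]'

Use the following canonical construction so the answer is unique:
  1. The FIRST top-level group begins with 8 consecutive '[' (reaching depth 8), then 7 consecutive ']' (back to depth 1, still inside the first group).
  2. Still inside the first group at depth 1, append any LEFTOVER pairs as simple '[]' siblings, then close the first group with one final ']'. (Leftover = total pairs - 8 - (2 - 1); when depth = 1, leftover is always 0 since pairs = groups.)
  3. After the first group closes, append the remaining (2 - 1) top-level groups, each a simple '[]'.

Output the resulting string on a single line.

Answer: [[[[[[[[]]]]]]][][][][][][][][][]][]

Derivation:
Spec: pairs=18 depth=8 groups=2
Leftover pairs = 18 - 8 - (2-1) = 9
First group: deep chain of depth 8 + 9 sibling pairs
Remaining 1 groups: simple '[]' each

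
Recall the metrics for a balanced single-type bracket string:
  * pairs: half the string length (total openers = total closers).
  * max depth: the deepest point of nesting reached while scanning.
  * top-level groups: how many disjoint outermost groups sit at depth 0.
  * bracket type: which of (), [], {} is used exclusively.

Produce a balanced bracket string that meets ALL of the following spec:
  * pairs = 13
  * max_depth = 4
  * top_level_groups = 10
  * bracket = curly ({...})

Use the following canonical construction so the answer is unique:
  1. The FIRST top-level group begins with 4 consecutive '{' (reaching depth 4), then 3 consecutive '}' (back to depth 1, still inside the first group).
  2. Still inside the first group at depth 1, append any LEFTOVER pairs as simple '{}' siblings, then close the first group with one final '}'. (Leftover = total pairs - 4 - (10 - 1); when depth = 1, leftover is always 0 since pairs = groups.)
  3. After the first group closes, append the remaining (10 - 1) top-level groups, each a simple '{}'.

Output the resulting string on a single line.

Spec: pairs=13 depth=4 groups=10
Leftover pairs = 13 - 4 - (10-1) = 0
First group: deep chain of depth 4 + 0 sibling pairs
Remaining 9 groups: simple '{}' each

Answer: {{{{}}}}{}{}{}{}{}{}{}{}{}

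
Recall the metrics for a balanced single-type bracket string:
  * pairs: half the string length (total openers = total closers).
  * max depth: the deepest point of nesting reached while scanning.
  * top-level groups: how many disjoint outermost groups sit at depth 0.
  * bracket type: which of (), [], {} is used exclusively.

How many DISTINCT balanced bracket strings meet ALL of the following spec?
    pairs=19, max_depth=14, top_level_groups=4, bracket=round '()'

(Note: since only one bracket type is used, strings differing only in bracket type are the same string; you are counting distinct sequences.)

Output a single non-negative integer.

Spec: pairs=19 depth=14 groups=4
Count(depth <= 14) = 218348996
Count(depth <= 13) = 218347268
Count(depth == 14) = 218348996 - 218347268 = 1728

Answer: 1728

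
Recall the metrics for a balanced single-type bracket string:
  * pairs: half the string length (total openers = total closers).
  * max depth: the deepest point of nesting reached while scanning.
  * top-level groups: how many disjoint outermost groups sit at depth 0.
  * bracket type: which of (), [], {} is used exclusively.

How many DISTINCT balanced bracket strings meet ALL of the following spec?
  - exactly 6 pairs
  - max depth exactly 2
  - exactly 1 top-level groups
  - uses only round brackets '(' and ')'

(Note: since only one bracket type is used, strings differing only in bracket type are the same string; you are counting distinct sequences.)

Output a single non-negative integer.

Answer: 1

Derivation:
Spec: pairs=6 depth=2 groups=1
Count(depth <= 2) = 1
Count(depth <= 1) = 0
Count(depth == 2) = 1 - 0 = 1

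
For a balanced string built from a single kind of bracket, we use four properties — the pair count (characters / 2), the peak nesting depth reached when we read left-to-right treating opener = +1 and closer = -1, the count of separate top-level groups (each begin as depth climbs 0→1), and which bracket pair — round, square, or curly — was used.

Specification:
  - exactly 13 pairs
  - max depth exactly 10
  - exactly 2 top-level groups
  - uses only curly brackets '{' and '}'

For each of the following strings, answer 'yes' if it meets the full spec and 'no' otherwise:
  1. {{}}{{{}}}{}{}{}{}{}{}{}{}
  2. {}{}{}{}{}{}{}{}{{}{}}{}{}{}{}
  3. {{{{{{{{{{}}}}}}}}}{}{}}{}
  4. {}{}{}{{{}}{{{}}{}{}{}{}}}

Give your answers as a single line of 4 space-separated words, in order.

Answer: no no yes no

Derivation:
String 1 '{{}}{{{}}}{}{}{}{}{}{}{}{}': depth seq [1 2 1 0 1 2 3 2 1 0 1 0 1 0 1 0 1 0 1 0 1 0 1 0 1 0]
  -> pairs=13 depth=3 groups=10 -> no
String 2 '{}{}{}{}{}{}{}{}{{}{}}{}{}{}{}': depth seq [1 0 1 0 1 0 1 0 1 0 1 0 1 0 1 0 1 2 1 2 1 0 1 0 1 0 1 0 1 0]
  -> pairs=15 depth=2 groups=13 -> no
String 3 '{{{{{{{{{{}}}}}}}}}{}{}}{}': depth seq [1 2 3 4 5 6 7 8 9 10 9 8 7 6 5 4 3 2 1 2 1 2 1 0 1 0]
  -> pairs=13 depth=10 groups=2 -> yes
String 4 '{}{}{}{{{}}{{{}}{}{}{}{}}}': depth seq [1 0 1 0 1 0 1 2 3 2 1 2 3 4 3 2 3 2 3 2 3 2 3 2 1 0]
  -> pairs=13 depth=4 groups=4 -> no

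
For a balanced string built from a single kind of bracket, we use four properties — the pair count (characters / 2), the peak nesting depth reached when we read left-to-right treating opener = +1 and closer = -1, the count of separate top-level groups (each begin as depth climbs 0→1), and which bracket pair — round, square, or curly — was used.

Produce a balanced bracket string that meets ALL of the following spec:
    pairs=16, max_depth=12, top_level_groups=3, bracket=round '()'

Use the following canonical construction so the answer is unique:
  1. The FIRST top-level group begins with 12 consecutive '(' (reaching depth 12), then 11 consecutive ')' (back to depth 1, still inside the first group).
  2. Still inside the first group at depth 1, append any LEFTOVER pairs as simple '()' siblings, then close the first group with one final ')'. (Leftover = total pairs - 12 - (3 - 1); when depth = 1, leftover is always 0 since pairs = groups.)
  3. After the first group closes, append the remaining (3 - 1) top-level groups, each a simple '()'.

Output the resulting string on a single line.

Spec: pairs=16 depth=12 groups=3
Leftover pairs = 16 - 12 - (3-1) = 2
First group: deep chain of depth 12 + 2 sibling pairs
Remaining 2 groups: simple '()' each

Answer: (((((((((((()))))))))))()())()()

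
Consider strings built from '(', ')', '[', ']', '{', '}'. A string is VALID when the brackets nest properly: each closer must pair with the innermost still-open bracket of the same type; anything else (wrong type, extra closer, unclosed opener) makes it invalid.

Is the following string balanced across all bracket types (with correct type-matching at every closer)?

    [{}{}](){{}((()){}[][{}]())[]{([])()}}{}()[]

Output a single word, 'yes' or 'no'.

Answer: yes

Derivation:
pos 0: push '['; stack = [
pos 1: push '{'; stack = [{
pos 2: '}' matches '{'; pop; stack = [
pos 3: push '{'; stack = [{
pos 4: '}' matches '{'; pop; stack = [
pos 5: ']' matches '['; pop; stack = (empty)
pos 6: push '('; stack = (
pos 7: ')' matches '('; pop; stack = (empty)
pos 8: push '{'; stack = {
pos 9: push '{'; stack = {{
pos 10: '}' matches '{'; pop; stack = {
pos 11: push '('; stack = {(
pos 12: push '('; stack = {((
pos 13: push '('; stack = {(((
pos 14: ')' matches '('; pop; stack = {((
pos 15: ')' matches '('; pop; stack = {(
pos 16: push '{'; stack = {({
pos 17: '}' matches '{'; pop; stack = {(
pos 18: push '['; stack = {([
pos 19: ']' matches '['; pop; stack = {(
pos 20: push '['; stack = {([
pos 21: push '{'; stack = {([{
pos 22: '}' matches '{'; pop; stack = {([
pos 23: ']' matches '['; pop; stack = {(
pos 24: push '('; stack = {((
pos 25: ')' matches '('; pop; stack = {(
pos 26: ')' matches '('; pop; stack = {
pos 27: push '['; stack = {[
pos 28: ']' matches '['; pop; stack = {
pos 29: push '{'; stack = {{
pos 30: push '('; stack = {{(
pos 31: push '['; stack = {{([
pos 32: ']' matches '['; pop; stack = {{(
pos 33: ')' matches '('; pop; stack = {{
pos 34: push '('; stack = {{(
pos 35: ')' matches '('; pop; stack = {{
pos 36: '}' matches '{'; pop; stack = {
pos 37: '}' matches '{'; pop; stack = (empty)
pos 38: push '{'; stack = {
pos 39: '}' matches '{'; pop; stack = (empty)
pos 40: push '('; stack = (
pos 41: ')' matches '('; pop; stack = (empty)
pos 42: push '['; stack = [
pos 43: ']' matches '['; pop; stack = (empty)
end: stack empty → VALID
Verdict: properly nested → yes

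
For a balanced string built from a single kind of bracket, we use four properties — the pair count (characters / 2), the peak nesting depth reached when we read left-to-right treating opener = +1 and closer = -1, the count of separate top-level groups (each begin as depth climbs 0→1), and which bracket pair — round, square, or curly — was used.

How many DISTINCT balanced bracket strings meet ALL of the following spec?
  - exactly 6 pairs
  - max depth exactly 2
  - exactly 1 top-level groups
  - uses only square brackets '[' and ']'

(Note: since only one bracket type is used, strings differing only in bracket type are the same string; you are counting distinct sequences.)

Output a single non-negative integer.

Spec: pairs=6 depth=2 groups=1
Count(depth <= 2) = 1
Count(depth <= 1) = 0
Count(depth == 2) = 1 - 0 = 1

Answer: 1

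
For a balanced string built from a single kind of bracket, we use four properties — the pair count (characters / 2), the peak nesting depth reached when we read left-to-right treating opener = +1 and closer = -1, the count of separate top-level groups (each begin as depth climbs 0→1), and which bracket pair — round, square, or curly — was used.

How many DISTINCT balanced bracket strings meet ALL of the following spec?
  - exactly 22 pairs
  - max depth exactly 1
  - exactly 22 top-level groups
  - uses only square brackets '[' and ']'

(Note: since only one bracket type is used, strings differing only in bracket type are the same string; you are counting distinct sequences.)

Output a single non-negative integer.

Spec: pairs=22 depth=1 groups=22
Count(depth <= 1) = 1
Count(depth <= 0) = 0
Count(depth == 1) = 1 - 0 = 1

Answer: 1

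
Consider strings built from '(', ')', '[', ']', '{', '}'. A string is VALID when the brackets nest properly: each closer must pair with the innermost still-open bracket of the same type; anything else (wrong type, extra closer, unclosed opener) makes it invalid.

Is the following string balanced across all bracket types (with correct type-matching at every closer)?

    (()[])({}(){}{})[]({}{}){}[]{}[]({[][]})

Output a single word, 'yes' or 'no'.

pos 0: push '('; stack = (
pos 1: push '('; stack = ((
pos 2: ')' matches '('; pop; stack = (
pos 3: push '['; stack = ([
pos 4: ']' matches '['; pop; stack = (
pos 5: ')' matches '('; pop; stack = (empty)
pos 6: push '('; stack = (
pos 7: push '{'; stack = ({
pos 8: '}' matches '{'; pop; stack = (
pos 9: push '('; stack = ((
pos 10: ')' matches '('; pop; stack = (
pos 11: push '{'; stack = ({
pos 12: '}' matches '{'; pop; stack = (
pos 13: push '{'; stack = ({
pos 14: '}' matches '{'; pop; stack = (
pos 15: ')' matches '('; pop; stack = (empty)
pos 16: push '['; stack = [
pos 17: ']' matches '['; pop; stack = (empty)
pos 18: push '('; stack = (
pos 19: push '{'; stack = ({
pos 20: '}' matches '{'; pop; stack = (
pos 21: push '{'; stack = ({
pos 22: '}' matches '{'; pop; stack = (
pos 23: ')' matches '('; pop; stack = (empty)
pos 24: push '{'; stack = {
pos 25: '}' matches '{'; pop; stack = (empty)
pos 26: push '['; stack = [
pos 27: ']' matches '['; pop; stack = (empty)
pos 28: push '{'; stack = {
pos 29: '}' matches '{'; pop; stack = (empty)
pos 30: push '['; stack = [
pos 31: ']' matches '['; pop; stack = (empty)
pos 32: push '('; stack = (
pos 33: push '{'; stack = ({
pos 34: push '['; stack = ({[
pos 35: ']' matches '['; pop; stack = ({
pos 36: push '['; stack = ({[
pos 37: ']' matches '['; pop; stack = ({
pos 38: '}' matches '{'; pop; stack = (
pos 39: ')' matches '('; pop; stack = (empty)
end: stack empty → VALID
Verdict: properly nested → yes

Answer: yes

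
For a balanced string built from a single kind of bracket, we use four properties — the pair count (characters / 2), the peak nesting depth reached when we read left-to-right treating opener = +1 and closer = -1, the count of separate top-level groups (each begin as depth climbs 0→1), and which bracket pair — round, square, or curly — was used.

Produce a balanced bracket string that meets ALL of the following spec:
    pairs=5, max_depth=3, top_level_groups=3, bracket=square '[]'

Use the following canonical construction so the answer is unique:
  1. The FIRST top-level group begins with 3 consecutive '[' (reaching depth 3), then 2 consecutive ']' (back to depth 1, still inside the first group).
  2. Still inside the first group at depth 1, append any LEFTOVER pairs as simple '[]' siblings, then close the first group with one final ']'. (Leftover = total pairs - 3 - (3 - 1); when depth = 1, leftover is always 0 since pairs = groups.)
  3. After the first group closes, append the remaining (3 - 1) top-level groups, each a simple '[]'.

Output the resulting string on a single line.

Spec: pairs=5 depth=3 groups=3
Leftover pairs = 5 - 3 - (3-1) = 0
First group: deep chain of depth 3 + 0 sibling pairs
Remaining 2 groups: simple '[]' each

Answer: [[[]]][][]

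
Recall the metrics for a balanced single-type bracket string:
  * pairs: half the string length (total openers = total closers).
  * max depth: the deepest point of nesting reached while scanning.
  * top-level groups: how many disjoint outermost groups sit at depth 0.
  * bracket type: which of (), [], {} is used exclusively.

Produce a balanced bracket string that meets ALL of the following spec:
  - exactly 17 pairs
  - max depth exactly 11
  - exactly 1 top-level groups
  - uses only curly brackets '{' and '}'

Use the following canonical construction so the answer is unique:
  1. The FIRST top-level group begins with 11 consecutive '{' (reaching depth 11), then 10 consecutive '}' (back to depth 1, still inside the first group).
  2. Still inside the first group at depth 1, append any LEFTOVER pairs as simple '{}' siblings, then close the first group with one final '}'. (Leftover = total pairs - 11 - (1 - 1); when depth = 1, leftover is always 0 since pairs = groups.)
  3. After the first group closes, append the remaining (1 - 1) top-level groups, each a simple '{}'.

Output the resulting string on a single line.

Answer: {{{{{{{{{{{}}}}}}}}}}{}{}{}{}{}{}}

Derivation:
Spec: pairs=17 depth=11 groups=1
Leftover pairs = 17 - 11 - (1-1) = 6
First group: deep chain of depth 11 + 6 sibling pairs
Remaining 0 groups: simple '{}' each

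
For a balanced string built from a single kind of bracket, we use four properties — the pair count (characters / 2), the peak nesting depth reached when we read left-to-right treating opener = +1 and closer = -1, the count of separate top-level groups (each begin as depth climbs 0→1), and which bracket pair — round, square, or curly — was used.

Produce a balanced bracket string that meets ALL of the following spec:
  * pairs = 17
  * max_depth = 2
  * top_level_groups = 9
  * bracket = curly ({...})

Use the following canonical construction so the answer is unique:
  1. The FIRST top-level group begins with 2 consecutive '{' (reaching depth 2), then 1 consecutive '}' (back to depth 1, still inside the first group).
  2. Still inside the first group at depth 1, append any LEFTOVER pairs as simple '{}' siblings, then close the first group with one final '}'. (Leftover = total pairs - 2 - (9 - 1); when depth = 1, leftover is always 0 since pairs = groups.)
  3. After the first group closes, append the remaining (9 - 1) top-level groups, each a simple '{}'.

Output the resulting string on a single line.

Answer: {{}{}{}{}{}{}{}{}}{}{}{}{}{}{}{}{}

Derivation:
Spec: pairs=17 depth=2 groups=9
Leftover pairs = 17 - 2 - (9-1) = 7
First group: deep chain of depth 2 + 7 sibling pairs
Remaining 8 groups: simple '{}' each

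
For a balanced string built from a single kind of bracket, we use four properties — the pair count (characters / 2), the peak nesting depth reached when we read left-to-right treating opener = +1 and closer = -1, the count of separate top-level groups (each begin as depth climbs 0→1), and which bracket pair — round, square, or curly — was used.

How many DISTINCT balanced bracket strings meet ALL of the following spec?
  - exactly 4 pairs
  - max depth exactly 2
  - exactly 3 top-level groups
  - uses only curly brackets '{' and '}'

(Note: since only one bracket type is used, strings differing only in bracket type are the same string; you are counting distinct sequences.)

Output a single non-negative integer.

Answer: 3

Derivation:
Spec: pairs=4 depth=2 groups=3
Count(depth <= 2) = 3
Count(depth <= 1) = 0
Count(depth == 2) = 3 - 0 = 3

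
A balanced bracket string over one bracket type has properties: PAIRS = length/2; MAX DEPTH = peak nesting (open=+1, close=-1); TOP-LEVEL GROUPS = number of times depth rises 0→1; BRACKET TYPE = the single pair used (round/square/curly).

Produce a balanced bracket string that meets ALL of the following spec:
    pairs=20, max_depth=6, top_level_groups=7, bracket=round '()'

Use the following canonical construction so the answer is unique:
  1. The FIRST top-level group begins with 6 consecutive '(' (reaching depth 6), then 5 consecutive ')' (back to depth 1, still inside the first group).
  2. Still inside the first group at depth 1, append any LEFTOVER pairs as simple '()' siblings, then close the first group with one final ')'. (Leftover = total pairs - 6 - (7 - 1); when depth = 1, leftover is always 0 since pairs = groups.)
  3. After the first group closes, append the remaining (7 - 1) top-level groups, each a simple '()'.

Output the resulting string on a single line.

Spec: pairs=20 depth=6 groups=7
Leftover pairs = 20 - 6 - (7-1) = 8
First group: deep chain of depth 6 + 8 sibling pairs
Remaining 6 groups: simple '()' each

Answer: (((((()))))()()()()()()()())()()()()()()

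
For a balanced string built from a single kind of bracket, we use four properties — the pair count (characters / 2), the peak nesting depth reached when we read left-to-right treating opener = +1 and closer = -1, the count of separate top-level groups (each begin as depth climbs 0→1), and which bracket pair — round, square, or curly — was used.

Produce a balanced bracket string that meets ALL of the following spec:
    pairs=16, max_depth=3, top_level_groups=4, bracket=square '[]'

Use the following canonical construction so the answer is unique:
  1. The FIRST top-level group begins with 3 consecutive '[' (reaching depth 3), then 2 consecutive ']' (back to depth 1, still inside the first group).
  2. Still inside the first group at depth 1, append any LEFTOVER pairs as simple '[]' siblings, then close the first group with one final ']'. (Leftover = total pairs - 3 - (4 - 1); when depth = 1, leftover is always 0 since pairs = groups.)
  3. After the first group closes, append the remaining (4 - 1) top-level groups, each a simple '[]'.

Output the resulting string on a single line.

Answer: [[[]][][][][][][][][][][]][][][]

Derivation:
Spec: pairs=16 depth=3 groups=4
Leftover pairs = 16 - 3 - (4-1) = 10
First group: deep chain of depth 3 + 10 sibling pairs
Remaining 3 groups: simple '[]' each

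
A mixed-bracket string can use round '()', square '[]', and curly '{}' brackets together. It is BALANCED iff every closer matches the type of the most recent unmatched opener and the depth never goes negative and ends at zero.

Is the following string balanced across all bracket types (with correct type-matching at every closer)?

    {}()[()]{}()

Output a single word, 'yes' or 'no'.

pos 0: push '{'; stack = {
pos 1: '}' matches '{'; pop; stack = (empty)
pos 2: push '('; stack = (
pos 3: ')' matches '('; pop; stack = (empty)
pos 4: push '['; stack = [
pos 5: push '('; stack = [(
pos 6: ')' matches '('; pop; stack = [
pos 7: ']' matches '['; pop; stack = (empty)
pos 8: push '{'; stack = {
pos 9: '}' matches '{'; pop; stack = (empty)
pos 10: push '('; stack = (
pos 11: ')' matches '('; pop; stack = (empty)
end: stack empty → VALID
Verdict: properly nested → yes

Answer: yes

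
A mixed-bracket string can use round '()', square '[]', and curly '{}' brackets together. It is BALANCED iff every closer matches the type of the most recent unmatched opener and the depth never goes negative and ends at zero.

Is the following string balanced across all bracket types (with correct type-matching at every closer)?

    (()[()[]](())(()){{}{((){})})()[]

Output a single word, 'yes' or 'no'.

pos 0: push '('; stack = (
pos 1: push '('; stack = ((
pos 2: ')' matches '('; pop; stack = (
pos 3: push '['; stack = ([
pos 4: push '('; stack = ([(
pos 5: ')' matches '('; pop; stack = ([
pos 6: push '['; stack = ([[
pos 7: ']' matches '['; pop; stack = ([
pos 8: ']' matches '['; pop; stack = (
pos 9: push '('; stack = ((
pos 10: push '('; stack = (((
pos 11: ')' matches '('; pop; stack = ((
pos 12: ')' matches '('; pop; stack = (
pos 13: push '('; stack = ((
pos 14: push '('; stack = (((
pos 15: ')' matches '('; pop; stack = ((
pos 16: ')' matches '('; pop; stack = (
pos 17: push '{'; stack = ({
pos 18: push '{'; stack = ({{
pos 19: '}' matches '{'; pop; stack = ({
pos 20: push '{'; stack = ({{
pos 21: push '('; stack = ({{(
pos 22: push '('; stack = ({{((
pos 23: ')' matches '('; pop; stack = ({{(
pos 24: push '{'; stack = ({{({
pos 25: '}' matches '{'; pop; stack = ({{(
pos 26: ')' matches '('; pop; stack = ({{
pos 27: '}' matches '{'; pop; stack = ({
pos 28: saw closer ')' but top of stack is '{' (expected '}') → INVALID
Verdict: type mismatch at position 28: ')' closes '{' → no

Answer: no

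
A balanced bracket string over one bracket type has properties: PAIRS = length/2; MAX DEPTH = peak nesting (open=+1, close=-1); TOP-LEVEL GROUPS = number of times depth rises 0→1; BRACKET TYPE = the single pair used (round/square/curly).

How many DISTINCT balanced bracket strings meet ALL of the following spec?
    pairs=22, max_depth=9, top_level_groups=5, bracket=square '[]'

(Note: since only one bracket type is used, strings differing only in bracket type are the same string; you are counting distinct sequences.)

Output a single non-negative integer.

Spec: pairs=22 depth=9 groups=5
Count(depth <= 9) = 6409050645
Count(depth <= 8) = 6152044735
Count(depth == 9) = 6409050645 - 6152044735 = 257005910

Answer: 257005910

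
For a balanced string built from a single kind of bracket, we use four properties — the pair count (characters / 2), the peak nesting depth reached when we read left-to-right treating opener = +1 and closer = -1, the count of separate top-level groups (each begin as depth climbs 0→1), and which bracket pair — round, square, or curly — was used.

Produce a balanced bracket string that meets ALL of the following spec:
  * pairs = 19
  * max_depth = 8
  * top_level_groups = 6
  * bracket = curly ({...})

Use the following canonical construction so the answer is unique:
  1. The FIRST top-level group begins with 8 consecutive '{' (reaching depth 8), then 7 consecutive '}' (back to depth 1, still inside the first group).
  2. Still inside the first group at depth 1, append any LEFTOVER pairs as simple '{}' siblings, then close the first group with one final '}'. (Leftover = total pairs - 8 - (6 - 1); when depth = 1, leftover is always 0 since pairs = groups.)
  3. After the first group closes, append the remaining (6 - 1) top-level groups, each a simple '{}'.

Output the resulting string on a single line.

Spec: pairs=19 depth=8 groups=6
Leftover pairs = 19 - 8 - (6-1) = 6
First group: deep chain of depth 8 + 6 sibling pairs
Remaining 5 groups: simple '{}' each

Answer: {{{{{{{{}}}}}}}{}{}{}{}{}{}}{}{}{}{}{}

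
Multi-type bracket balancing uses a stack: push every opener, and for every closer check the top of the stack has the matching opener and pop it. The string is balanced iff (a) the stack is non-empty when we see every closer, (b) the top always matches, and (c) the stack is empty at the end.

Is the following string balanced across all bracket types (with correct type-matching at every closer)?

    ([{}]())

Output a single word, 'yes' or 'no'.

pos 0: push '('; stack = (
pos 1: push '['; stack = ([
pos 2: push '{'; stack = ([{
pos 3: '}' matches '{'; pop; stack = ([
pos 4: ']' matches '['; pop; stack = (
pos 5: push '('; stack = ((
pos 6: ')' matches '('; pop; stack = (
pos 7: ')' matches '('; pop; stack = (empty)
end: stack empty → VALID
Verdict: properly nested → yes

Answer: yes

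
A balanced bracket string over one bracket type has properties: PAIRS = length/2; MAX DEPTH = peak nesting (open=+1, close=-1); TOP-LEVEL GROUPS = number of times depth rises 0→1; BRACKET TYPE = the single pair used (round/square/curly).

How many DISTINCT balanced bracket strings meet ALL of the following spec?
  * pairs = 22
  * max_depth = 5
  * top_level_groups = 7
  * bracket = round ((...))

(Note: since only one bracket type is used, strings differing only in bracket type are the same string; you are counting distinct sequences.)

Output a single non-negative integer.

Answer: 571037607

Derivation:
Spec: pairs=22 depth=5 groups=7
Count(depth <= 5) = 1102806495
Count(depth <= 4) = 531768888
Count(depth == 5) = 1102806495 - 531768888 = 571037607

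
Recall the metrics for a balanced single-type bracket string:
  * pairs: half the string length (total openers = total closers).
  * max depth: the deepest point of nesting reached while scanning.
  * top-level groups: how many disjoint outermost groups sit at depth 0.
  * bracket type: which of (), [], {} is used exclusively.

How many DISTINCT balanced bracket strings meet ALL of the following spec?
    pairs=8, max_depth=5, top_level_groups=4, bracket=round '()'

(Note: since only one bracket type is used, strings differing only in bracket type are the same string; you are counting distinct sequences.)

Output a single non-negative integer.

Spec: pairs=8 depth=5 groups=4
Count(depth <= 5) = 165
Count(depth <= 4) = 161
Count(depth == 5) = 165 - 161 = 4

Answer: 4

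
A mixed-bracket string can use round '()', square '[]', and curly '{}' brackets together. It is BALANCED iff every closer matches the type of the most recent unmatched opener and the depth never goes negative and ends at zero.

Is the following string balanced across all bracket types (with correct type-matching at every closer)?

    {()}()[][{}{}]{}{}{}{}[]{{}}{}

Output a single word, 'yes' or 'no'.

Answer: yes

Derivation:
pos 0: push '{'; stack = {
pos 1: push '('; stack = {(
pos 2: ')' matches '('; pop; stack = {
pos 3: '}' matches '{'; pop; stack = (empty)
pos 4: push '('; stack = (
pos 5: ')' matches '('; pop; stack = (empty)
pos 6: push '['; stack = [
pos 7: ']' matches '['; pop; stack = (empty)
pos 8: push '['; stack = [
pos 9: push '{'; stack = [{
pos 10: '}' matches '{'; pop; stack = [
pos 11: push '{'; stack = [{
pos 12: '}' matches '{'; pop; stack = [
pos 13: ']' matches '['; pop; stack = (empty)
pos 14: push '{'; stack = {
pos 15: '}' matches '{'; pop; stack = (empty)
pos 16: push '{'; stack = {
pos 17: '}' matches '{'; pop; stack = (empty)
pos 18: push '{'; stack = {
pos 19: '}' matches '{'; pop; stack = (empty)
pos 20: push '{'; stack = {
pos 21: '}' matches '{'; pop; stack = (empty)
pos 22: push '['; stack = [
pos 23: ']' matches '['; pop; stack = (empty)
pos 24: push '{'; stack = {
pos 25: push '{'; stack = {{
pos 26: '}' matches '{'; pop; stack = {
pos 27: '}' matches '{'; pop; stack = (empty)
pos 28: push '{'; stack = {
pos 29: '}' matches '{'; pop; stack = (empty)
end: stack empty → VALID
Verdict: properly nested → yes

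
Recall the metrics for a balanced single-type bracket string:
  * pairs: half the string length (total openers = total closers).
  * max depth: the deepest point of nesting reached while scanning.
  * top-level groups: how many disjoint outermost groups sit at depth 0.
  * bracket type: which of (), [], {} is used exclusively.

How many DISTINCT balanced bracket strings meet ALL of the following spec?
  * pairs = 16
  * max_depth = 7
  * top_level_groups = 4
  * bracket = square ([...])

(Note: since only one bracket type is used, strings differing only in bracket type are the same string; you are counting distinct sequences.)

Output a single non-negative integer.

Spec: pairs=16 depth=7 groups=4
Count(depth <= 7) = 4151745
Count(depth <= 6) = 3737571
Count(depth == 7) = 4151745 - 3737571 = 414174

Answer: 414174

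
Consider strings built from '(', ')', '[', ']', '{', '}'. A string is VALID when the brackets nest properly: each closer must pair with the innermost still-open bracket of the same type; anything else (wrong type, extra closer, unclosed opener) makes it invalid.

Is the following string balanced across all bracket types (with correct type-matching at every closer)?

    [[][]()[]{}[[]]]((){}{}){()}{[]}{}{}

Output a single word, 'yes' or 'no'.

Answer: yes

Derivation:
pos 0: push '['; stack = [
pos 1: push '['; stack = [[
pos 2: ']' matches '['; pop; stack = [
pos 3: push '['; stack = [[
pos 4: ']' matches '['; pop; stack = [
pos 5: push '('; stack = [(
pos 6: ')' matches '('; pop; stack = [
pos 7: push '['; stack = [[
pos 8: ']' matches '['; pop; stack = [
pos 9: push '{'; stack = [{
pos 10: '}' matches '{'; pop; stack = [
pos 11: push '['; stack = [[
pos 12: push '['; stack = [[[
pos 13: ']' matches '['; pop; stack = [[
pos 14: ']' matches '['; pop; stack = [
pos 15: ']' matches '['; pop; stack = (empty)
pos 16: push '('; stack = (
pos 17: push '('; stack = ((
pos 18: ')' matches '('; pop; stack = (
pos 19: push '{'; stack = ({
pos 20: '}' matches '{'; pop; stack = (
pos 21: push '{'; stack = ({
pos 22: '}' matches '{'; pop; stack = (
pos 23: ')' matches '('; pop; stack = (empty)
pos 24: push '{'; stack = {
pos 25: push '('; stack = {(
pos 26: ')' matches '('; pop; stack = {
pos 27: '}' matches '{'; pop; stack = (empty)
pos 28: push '{'; stack = {
pos 29: push '['; stack = {[
pos 30: ']' matches '['; pop; stack = {
pos 31: '}' matches '{'; pop; stack = (empty)
pos 32: push '{'; stack = {
pos 33: '}' matches '{'; pop; stack = (empty)
pos 34: push '{'; stack = {
pos 35: '}' matches '{'; pop; stack = (empty)
end: stack empty → VALID
Verdict: properly nested → yes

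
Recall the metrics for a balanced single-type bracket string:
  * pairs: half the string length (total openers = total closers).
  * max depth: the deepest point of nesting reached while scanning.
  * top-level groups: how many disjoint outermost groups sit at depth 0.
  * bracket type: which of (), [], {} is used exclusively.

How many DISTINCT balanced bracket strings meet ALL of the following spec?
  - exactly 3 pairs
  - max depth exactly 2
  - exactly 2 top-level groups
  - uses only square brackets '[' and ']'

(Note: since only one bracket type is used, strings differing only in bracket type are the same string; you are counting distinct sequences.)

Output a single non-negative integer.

Answer: 2

Derivation:
Spec: pairs=3 depth=2 groups=2
Count(depth <= 2) = 2
Count(depth <= 1) = 0
Count(depth == 2) = 2 - 0 = 2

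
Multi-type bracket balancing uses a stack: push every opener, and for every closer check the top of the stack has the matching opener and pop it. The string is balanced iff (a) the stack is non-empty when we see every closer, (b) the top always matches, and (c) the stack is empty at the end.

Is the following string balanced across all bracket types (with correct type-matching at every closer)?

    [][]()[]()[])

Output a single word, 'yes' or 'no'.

pos 0: push '['; stack = [
pos 1: ']' matches '['; pop; stack = (empty)
pos 2: push '['; stack = [
pos 3: ']' matches '['; pop; stack = (empty)
pos 4: push '('; stack = (
pos 5: ')' matches '('; pop; stack = (empty)
pos 6: push '['; stack = [
pos 7: ']' matches '['; pop; stack = (empty)
pos 8: push '('; stack = (
pos 9: ')' matches '('; pop; stack = (empty)
pos 10: push '['; stack = [
pos 11: ']' matches '['; pop; stack = (empty)
pos 12: saw closer ')' but stack is empty → INVALID
Verdict: unmatched closer ')' at position 12 → no

Answer: no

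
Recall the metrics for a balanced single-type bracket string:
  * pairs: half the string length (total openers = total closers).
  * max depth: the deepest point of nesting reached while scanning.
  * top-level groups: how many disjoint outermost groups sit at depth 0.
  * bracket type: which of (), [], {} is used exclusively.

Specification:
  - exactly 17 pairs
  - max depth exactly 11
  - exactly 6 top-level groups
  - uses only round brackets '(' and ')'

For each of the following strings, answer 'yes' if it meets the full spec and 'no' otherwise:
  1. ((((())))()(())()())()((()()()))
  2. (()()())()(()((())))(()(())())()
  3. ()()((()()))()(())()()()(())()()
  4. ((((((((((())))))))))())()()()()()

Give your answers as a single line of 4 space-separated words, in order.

Answer: no no no yes

Derivation:
String 1 '((((())))()(())()())()((()()()))': depth seq [1 2 3 4 5 4 3 2 1 2 1 2 3 2 1 2 1 2 1 0 1 0 1 2 3 2 3 2 3 2 1 0]
  -> pairs=16 depth=5 groups=3 -> no
String 2 '(()()())()(()((())))(()(())())()': depth seq [1 2 1 2 1 2 1 0 1 0 1 2 1 2 3 4 3 2 1 0 1 2 1 2 3 2 1 2 1 0 1 0]
  -> pairs=16 depth=4 groups=5 -> no
String 3 '()()((()()))()(())()()()(())()()': depth seq [1 0 1 0 1 2 3 2 3 2 1 0 1 0 1 2 1 0 1 0 1 0 1 0 1 2 1 0 1 0 1 0]
  -> pairs=16 depth=3 groups=11 -> no
String 4 '((((((((((())))))))))())()()()()()': depth seq [1 2 3 4 5 6 7 8 9 10 11 10 9 8 7 6 5 4 3 2 1 2 1 0 1 0 1 0 1 0 1 0 1 0]
  -> pairs=17 depth=11 groups=6 -> yes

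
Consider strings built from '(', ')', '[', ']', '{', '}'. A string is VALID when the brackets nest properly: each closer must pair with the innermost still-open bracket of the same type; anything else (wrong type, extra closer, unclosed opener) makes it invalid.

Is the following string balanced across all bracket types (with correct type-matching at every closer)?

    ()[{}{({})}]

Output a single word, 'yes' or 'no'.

Answer: yes

Derivation:
pos 0: push '('; stack = (
pos 1: ')' matches '('; pop; stack = (empty)
pos 2: push '['; stack = [
pos 3: push '{'; stack = [{
pos 4: '}' matches '{'; pop; stack = [
pos 5: push '{'; stack = [{
pos 6: push '('; stack = [{(
pos 7: push '{'; stack = [{({
pos 8: '}' matches '{'; pop; stack = [{(
pos 9: ')' matches '('; pop; stack = [{
pos 10: '}' matches '{'; pop; stack = [
pos 11: ']' matches '['; pop; stack = (empty)
end: stack empty → VALID
Verdict: properly nested → yes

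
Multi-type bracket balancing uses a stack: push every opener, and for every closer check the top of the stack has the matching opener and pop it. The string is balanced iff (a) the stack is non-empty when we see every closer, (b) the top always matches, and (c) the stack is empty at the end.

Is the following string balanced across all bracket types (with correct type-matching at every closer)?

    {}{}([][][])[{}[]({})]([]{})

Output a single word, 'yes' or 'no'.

pos 0: push '{'; stack = {
pos 1: '}' matches '{'; pop; stack = (empty)
pos 2: push '{'; stack = {
pos 3: '}' matches '{'; pop; stack = (empty)
pos 4: push '('; stack = (
pos 5: push '['; stack = ([
pos 6: ']' matches '['; pop; stack = (
pos 7: push '['; stack = ([
pos 8: ']' matches '['; pop; stack = (
pos 9: push '['; stack = ([
pos 10: ']' matches '['; pop; stack = (
pos 11: ')' matches '('; pop; stack = (empty)
pos 12: push '['; stack = [
pos 13: push '{'; stack = [{
pos 14: '}' matches '{'; pop; stack = [
pos 15: push '['; stack = [[
pos 16: ']' matches '['; pop; stack = [
pos 17: push '('; stack = [(
pos 18: push '{'; stack = [({
pos 19: '}' matches '{'; pop; stack = [(
pos 20: ')' matches '('; pop; stack = [
pos 21: ']' matches '['; pop; stack = (empty)
pos 22: push '('; stack = (
pos 23: push '['; stack = ([
pos 24: ']' matches '['; pop; stack = (
pos 25: push '{'; stack = ({
pos 26: '}' matches '{'; pop; stack = (
pos 27: ')' matches '('; pop; stack = (empty)
end: stack empty → VALID
Verdict: properly nested → yes

Answer: yes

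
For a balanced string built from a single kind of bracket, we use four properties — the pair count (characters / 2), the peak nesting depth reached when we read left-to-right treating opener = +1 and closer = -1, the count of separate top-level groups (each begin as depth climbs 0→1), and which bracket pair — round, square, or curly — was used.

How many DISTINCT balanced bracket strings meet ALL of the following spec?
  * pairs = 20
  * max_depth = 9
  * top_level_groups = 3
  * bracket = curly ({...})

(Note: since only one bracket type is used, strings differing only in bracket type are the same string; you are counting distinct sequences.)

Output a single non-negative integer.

Answer: 79372428

Derivation:
Spec: pairs=20 depth=9 groups=3
Count(depth <= 9) = 1243086174
Count(depth <= 8) = 1163713746
Count(depth == 9) = 1243086174 - 1163713746 = 79372428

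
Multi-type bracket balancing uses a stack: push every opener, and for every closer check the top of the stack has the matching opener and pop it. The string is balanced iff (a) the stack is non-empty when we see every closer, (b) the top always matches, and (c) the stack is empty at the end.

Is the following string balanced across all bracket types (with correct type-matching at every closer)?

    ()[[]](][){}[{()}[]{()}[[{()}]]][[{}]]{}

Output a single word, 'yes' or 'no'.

Answer: no

Derivation:
pos 0: push '('; stack = (
pos 1: ')' matches '('; pop; stack = (empty)
pos 2: push '['; stack = [
pos 3: push '['; stack = [[
pos 4: ']' matches '['; pop; stack = [
pos 5: ']' matches '['; pop; stack = (empty)
pos 6: push '('; stack = (
pos 7: saw closer ']' but top of stack is '(' (expected ')') → INVALID
Verdict: type mismatch at position 7: ']' closes '(' → no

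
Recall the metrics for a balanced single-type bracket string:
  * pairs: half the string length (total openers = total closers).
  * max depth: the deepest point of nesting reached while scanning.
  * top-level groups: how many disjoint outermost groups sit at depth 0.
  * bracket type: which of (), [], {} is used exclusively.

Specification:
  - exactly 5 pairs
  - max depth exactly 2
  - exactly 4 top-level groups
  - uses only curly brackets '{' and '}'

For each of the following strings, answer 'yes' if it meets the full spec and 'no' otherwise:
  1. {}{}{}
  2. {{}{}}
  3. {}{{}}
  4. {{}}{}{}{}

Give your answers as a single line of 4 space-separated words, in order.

String 1 '{}{}{}': depth seq [1 0 1 0 1 0]
  -> pairs=3 depth=1 groups=3 -> no
String 2 '{{}{}}': depth seq [1 2 1 2 1 0]
  -> pairs=3 depth=2 groups=1 -> no
String 3 '{}{{}}': depth seq [1 0 1 2 1 0]
  -> pairs=3 depth=2 groups=2 -> no
String 4 '{{}}{}{}{}': depth seq [1 2 1 0 1 0 1 0 1 0]
  -> pairs=5 depth=2 groups=4 -> yes

Answer: no no no yes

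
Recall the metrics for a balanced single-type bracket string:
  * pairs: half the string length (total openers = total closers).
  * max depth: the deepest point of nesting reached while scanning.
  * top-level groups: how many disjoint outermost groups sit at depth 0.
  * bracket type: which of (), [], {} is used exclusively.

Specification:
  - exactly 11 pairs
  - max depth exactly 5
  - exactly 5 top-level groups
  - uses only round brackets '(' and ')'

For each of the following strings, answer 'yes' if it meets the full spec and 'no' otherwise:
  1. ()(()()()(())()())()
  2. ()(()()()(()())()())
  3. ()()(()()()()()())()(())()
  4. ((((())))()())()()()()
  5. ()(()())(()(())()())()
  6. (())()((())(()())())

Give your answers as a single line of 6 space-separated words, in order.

String 1 '()(()()()(())()())()': depth seq [1 0 1 2 1 2 1 2 1 2 3 2 1 2 1 2 1 0 1 0]
  -> pairs=10 depth=3 groups=3 -> no
String 2 '()(()()()(()())()())': depth seq [1 0 1 2 1 2 1 2 1 2 3 2 3 2 1 2 1 2 1 0]
  -> pairs=10 depth=3 groups=2 -> no
String 3 '()()(()()()()()())()(())()': depth seq [1 0 1 0 1 2 1 2 1 2 1 2 1 2 1 2 1 0 1 0 1 2 1 0 1 0]
  -> pairs=13 depth=2 groups=6 -> no
String 4 '((((())))()())()()()()': depth seq [1 2 3 4 5 4 3 2 1 2 1 2 1 0 1 0 1 0 1 0 1 0]
  -> pairs=11 depth=5 groups=5 -> yes
String 5 '()(()())(()(())()())()': depth seq [1 0 1 2 1 2 1 0 1 2 1 2 3 2 1 2 1 2 1 0 1 0]
  -> pairs=11 depth=3 groups=4 -> no
String 6 '(())()((())(()())())': depth seq [1 2 1 0 1 0 1 2 3 2 1 2 3 2 3 2 1 2 1 0]
  -> pairs=10 depth=3 groups=3 -> no

Answer: no no no yes no no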